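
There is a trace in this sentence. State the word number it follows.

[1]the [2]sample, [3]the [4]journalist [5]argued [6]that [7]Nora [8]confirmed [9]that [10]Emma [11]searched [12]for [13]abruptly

12

The displaced element is "the sample" (word 2).
It is linked across 2 clause boundaries (that → that).
It functions as the object of the preposition "for" of "searched", so the gap sits immediately after word 12 ("for").
Base order: The journalist argued that Nora confirmed that Emma searched for the sample abruptly.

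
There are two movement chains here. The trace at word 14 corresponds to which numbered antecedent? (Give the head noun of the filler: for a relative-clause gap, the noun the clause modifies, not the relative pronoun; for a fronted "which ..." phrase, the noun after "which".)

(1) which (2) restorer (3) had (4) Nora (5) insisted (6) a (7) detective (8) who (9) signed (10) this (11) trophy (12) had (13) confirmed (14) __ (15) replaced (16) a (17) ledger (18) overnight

The marked gap is the subject of "replaced".
Its filler is the fronted wh-phrase "which restorer", at word 2.
(The other dependency links word 7 to a gap after word 8.)

2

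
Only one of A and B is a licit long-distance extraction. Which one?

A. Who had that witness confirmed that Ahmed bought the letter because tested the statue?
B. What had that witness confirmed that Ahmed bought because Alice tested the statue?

B

In A, the wh-phrase is extracted from inside an adjunct island (introduced by "because"), which blocks movement.
In B, the extraction path crosses only that-complement boundaries, which are transparent.
So B is grammatical.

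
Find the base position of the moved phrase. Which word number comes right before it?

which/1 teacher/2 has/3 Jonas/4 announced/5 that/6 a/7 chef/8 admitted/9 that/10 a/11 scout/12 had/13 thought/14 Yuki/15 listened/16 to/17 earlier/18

The displaced element is "which teacher" (word 2).
It is linked across 3 clause boundaries (that → that → Ø).
It functions as the object of the preposition "to" of "listened", so the gap sits immediately after word 17 ("to").
Base order: Jonas has announced that a chef admitted that a scout had thought Yuki listened to which teacher earlier.

17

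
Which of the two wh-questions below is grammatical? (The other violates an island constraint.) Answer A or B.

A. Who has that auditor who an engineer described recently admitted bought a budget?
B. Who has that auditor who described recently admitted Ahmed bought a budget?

In B, the wh-phrase is extracted from inside a complex-NP island (relative clause) (introduced by "who"), which blocks movement.
In A, the extraction path crosses only that-complement boundaries, which are transparent.
So A is grammatical.

A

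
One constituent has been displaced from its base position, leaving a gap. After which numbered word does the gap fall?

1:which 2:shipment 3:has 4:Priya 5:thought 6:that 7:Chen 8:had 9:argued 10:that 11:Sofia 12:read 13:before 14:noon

The displaced element is "which shipment" (word 2).
It is linked across 2 clause boundaries (that → that).
It functions as the direct object of "read", so the gap sits immediately after word 12 ("read").
Base order: Priya has thought that Chen had argued that Sofia read which shipment before noon.

12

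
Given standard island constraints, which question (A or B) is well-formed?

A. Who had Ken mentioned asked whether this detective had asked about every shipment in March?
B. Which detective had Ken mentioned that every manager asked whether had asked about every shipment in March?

A

In B, the wh-phrase is extracted from inside a wh-island (introduced by "whether"), which blocks movement.
In A, the extraction path crosses only that-complement boundaries, which are transparent.
So A is grammatical.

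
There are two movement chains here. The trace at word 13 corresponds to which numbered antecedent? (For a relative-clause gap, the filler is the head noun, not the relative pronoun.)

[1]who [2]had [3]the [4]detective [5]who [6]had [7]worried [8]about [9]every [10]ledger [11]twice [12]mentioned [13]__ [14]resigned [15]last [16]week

1

The marked gap is the subject of "resigned".
Its filler is the fronted wh-phrase "who", at word 1.
(The other dependency links word 4 to a gap after word 5.)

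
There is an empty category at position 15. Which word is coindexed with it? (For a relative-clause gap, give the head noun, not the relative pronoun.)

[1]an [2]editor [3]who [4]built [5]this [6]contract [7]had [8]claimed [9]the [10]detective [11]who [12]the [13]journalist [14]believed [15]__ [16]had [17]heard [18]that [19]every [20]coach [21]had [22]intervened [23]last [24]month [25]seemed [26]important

10

The gap at 15 is the subject of "heard", inside a relative clause.
The relative pronoun is "who" (word 11); it is bound by the head noun immediately before it.
Its filler is the head noun "detective", at word 10.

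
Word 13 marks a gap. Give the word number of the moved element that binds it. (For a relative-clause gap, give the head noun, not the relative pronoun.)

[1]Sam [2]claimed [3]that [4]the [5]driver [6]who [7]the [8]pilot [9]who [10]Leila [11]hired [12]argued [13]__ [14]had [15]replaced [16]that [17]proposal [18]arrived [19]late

The gap at 13 is the subject of "replaced", inside a relative clause.
The relative pronoun is "who" (word 6); it is bound by the head noun immediately before it.
Its filler is the head noun "driver", at word 5.

5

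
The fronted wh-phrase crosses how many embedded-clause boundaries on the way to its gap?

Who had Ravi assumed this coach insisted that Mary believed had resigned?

3

"who" is extracted from the subject of "resigned".
Boundaries crossed, outermost first: [Ø], [that], [Ø] — 3 in total.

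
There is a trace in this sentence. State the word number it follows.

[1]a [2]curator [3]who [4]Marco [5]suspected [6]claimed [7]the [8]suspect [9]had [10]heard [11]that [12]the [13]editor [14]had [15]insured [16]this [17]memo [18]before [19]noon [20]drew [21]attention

The displaced element is "a curator" (word 2).
It is linked across 1 clause boundary (Ø).
It functions as the subject of "claimed", so the gap sits immediately after word 5 ("suspected").
Base order: Marco suspected that a curator claimed the suspect had heard that the editor had insured this memo before noon.

5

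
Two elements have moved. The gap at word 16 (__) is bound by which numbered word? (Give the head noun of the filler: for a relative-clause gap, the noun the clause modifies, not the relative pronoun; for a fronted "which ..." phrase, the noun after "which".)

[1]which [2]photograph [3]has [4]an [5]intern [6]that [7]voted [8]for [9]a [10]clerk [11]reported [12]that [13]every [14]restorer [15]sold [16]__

2

The marked gap is the direct object of "sold".
Its filler is the fronted wh-phrase "which photograph", at word 2.
(The other dependency links word 5 to a gap after word 6.)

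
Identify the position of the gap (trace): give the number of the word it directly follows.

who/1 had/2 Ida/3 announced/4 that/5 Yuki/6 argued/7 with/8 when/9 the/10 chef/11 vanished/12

8

The displaced element is "who" (word 1).
It is linked across 1 clause boundary (that).
It functions as the object of the preposition "with" of "argued", so the gap sits immediately after word 8 ("with").
Base order: Ida had announced that Yuki argued with who when the chef vanished.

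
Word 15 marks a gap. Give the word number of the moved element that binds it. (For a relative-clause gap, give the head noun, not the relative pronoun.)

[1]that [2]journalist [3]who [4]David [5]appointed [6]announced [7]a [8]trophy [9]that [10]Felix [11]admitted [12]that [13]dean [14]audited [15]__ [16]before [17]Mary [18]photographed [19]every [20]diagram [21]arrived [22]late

The gap at 15 is the object of "audited", inside a relative clause.
The relative pronoun is "that" (word 9); it is bound by the head noun immediately before it.
Its filler is the head noun "trophy", at word 8.

8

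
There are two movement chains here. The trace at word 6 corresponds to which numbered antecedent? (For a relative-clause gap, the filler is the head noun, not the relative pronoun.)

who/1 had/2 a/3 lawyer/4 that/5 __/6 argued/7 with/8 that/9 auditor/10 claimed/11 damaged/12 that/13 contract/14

The marked gap is inside the relative clause, the subject of "argued".
Its filler is the head noun "lawyer" (via "that"), at word 4.
(The other dependency links word 1 to a gap after word 11.)

4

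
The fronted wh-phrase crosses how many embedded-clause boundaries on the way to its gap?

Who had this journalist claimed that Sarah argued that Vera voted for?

"who" is extracted from the PP object of "voted".
Boundaries crossed, outermost first: [that], [that] — 2 in total.

2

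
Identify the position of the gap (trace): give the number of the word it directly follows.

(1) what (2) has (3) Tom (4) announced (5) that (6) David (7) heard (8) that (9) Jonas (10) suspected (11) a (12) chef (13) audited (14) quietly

The displaced element is "what" (word 1).
It is linked across 3 clause boundaries (that → that → Ø).
It functions as the direct object of "audited", so the gap sits immediately after word 13 ("audited").
Base order: Tom has announced that David heard that Jonas suspected a chef audited what quietly.

13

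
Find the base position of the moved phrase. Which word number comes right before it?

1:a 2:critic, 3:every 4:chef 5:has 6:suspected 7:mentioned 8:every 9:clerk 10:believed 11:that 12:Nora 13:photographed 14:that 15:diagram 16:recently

The displaced element is "a critic" (word 2).
It is linked across 1 clause boundary (Ø).
It functions as the subject of "mentioned", so the gap sits immediately after word 6 ("suspected").
Base order: Every chef has suspected a critic mentioned every clerk believed that Nora photographed that diagram recently.

6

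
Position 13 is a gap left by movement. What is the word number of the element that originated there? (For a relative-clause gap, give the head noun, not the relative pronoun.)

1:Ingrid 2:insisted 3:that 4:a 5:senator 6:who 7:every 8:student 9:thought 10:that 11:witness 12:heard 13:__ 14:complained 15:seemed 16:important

5

The gap at 13 is the subject of "complained", inside a relative clause.
The relative pronoun is "who" (word 6); it is bound by the head noun immediately before it.
Its filler is the head noun "senator", at word 5.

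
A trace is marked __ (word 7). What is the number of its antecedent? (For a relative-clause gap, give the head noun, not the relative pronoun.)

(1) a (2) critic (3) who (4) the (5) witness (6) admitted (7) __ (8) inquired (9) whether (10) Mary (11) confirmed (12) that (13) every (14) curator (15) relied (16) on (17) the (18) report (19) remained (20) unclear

2

The gap at 7 is the subject of "inquired", inside a relative clause.
The relative pronoun is "who" (word 3); it is bound by the head noun immediately before it.
Its filler is the head noun "critic", at word 2.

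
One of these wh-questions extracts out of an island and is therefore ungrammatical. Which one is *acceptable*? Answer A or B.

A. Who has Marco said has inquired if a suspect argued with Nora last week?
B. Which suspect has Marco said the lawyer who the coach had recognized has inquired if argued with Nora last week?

In B, the wh-phrase is extracted from inside a wh-island (introduced by "if"), which blocks movement.
In A, the extraction path crosses only that-complement boundaries, which are transparent.
So A is grammatical.

A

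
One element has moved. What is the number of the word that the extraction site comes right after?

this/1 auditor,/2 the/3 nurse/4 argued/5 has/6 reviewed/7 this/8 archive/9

5

The displaced element is "this auditor" (word 2).
It is linked across 1 clause boundary (Ø).
It functions as the subject of "reviewed", so the gap sits immediately after word 5 ("argued").
Base order: The nurse argued this auditor has reviewed this archive.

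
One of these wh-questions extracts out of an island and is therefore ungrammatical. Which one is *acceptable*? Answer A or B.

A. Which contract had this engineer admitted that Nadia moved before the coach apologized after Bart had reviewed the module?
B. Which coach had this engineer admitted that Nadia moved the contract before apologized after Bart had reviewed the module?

In B, the wh-phrase is extracted from inside an adjunct island (introduced by "before"), which blocks movement.
In A, the extraction path crosses only that-complement boundaries, which are transparent.
So A is grammatical.

A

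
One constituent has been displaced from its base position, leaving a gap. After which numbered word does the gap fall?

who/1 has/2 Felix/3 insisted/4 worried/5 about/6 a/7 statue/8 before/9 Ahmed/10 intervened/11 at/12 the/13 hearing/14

4

The displaced element is "who" (word 1).
It is linked across 1 clause boundary (Ø).
It functions as the subject of "worried", so the gap sits immediately after word 4 ("insisted").
Base order: Felix has insisted who worried about a statue before Ahmed intervened at the hearing.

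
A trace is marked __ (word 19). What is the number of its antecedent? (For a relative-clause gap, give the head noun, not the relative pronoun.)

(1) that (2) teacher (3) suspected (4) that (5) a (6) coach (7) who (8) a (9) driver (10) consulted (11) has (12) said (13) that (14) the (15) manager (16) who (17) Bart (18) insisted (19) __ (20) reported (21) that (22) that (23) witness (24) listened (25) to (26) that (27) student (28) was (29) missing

The gap at 19 is the subject of "reported", inside a relative clause.
The relative pronoun is "who" (word 16); it is bound by the head noun immediately before it.
Its filler is the head noun "manager", at word 15.

15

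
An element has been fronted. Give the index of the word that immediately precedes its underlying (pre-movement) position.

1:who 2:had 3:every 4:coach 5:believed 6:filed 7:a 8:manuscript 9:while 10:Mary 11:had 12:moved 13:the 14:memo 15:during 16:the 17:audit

The displaced element is "who" (word 1).
It is linked across 1 clause boundary (Ø).
It functions as the subject of "filed", so the gap sits immediately after word 5 ("believed").
Base order: Every coach had believed that who filed a manuscript while Mary had moved the memo during the audit.

5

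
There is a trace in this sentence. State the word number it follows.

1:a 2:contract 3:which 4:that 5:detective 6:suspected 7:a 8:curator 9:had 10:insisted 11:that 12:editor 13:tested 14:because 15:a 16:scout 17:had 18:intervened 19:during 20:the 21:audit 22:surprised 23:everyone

13

The displaced element is "a contract" (word 2).
It is linked across 2 clause boundaries (Ø → Ø).
It functions as the direct object of "tested", so the gap sits immediately after word 13 ("tested").
Base order: That detective suspected a curator had insisted that editor tested a contract because a scout had intervened during the audit.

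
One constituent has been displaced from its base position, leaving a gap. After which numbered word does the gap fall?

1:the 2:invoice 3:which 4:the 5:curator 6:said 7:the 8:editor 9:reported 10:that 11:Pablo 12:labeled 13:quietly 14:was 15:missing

12

The displaced element is "the invoice" (word 2).
It is linked across 2 clause boundaries (Ø → that).
It functions as the direct object of "labeled", so the gap sits immediately after word 12 ("labeled").
Base order: The curator said the editor reported that Pablo labeled the invoice quietly.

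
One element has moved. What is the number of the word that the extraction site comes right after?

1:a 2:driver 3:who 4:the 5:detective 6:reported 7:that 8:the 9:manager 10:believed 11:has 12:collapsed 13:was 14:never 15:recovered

The displaced element is "a driver" (word 2).
It is linked across 2 clause boundaries (that → Ø).
It functions as the subject of "collapsed", so the gap sits immediately after word 10 ("believed").
Base order: The detective reported that the manager believed that a driver has collapsed.

10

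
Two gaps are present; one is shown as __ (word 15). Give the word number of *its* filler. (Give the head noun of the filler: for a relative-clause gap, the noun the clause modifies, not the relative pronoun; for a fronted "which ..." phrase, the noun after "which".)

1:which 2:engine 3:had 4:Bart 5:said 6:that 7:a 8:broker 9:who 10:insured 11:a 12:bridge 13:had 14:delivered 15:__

2

The marked gap is the direct object of "delivered".
Its filler is the fronted wh-phrase "which engine", at word 2.
(The other dependency links word 8 to a gap after word 9.)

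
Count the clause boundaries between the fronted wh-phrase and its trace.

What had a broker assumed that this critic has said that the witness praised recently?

2

"what" is extracted from the object of "praised".
Boundaries crossed, outermost first: [that], [that] — 2 in total.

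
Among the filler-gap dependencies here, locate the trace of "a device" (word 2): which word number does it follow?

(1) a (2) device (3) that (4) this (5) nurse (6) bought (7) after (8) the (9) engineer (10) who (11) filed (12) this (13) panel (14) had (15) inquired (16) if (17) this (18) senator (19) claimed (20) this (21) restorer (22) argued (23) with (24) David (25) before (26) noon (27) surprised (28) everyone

The displaced element is "a device" (word 2).
It functions as the direct object of "bought", so the gap sits immediately after word 6 ("bought").
Base order: This nurse bought a device after the engineer who filed this panel had inquired if this senator claimed this restorer argued with David before noon.

6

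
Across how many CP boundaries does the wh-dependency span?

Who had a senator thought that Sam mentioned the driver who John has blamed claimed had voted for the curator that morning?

"who" is extracted from the subject of "voted".
Boundaries crossed, outermost first: [that], [Ø], [Ø] — 3 in total.

3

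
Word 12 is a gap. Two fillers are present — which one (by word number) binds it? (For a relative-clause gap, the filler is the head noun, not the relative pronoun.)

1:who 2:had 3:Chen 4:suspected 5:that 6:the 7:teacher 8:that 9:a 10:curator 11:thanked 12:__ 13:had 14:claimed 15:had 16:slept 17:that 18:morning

7

The marked gap is inside the relative clause, the direct object of "thanked".
Its filler is the head noun "teacher" (via "that"), at word 7.
(The other dependency links word 1 to a gap after word 14.)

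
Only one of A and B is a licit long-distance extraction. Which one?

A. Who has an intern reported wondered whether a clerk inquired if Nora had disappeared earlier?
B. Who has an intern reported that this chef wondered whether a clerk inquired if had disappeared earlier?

In B, the wh-phrase is extracted from inside a wh-island (introduced by "whether"), which blocks movement.
In A, the extraction path crosses only that-complement boundaries, which are transparent.
So A is grammatical.

A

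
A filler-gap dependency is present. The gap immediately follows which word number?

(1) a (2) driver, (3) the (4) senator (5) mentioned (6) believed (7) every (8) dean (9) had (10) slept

The displaced element is "a driver" (word 2).
It is linked across 1 clause boundary (Ø).
It functions as the subject of "believed", so the gap sits immediately after word 5 ("mentioned").
Base order: The senator mentioned that a driver believed every dean had slept.

5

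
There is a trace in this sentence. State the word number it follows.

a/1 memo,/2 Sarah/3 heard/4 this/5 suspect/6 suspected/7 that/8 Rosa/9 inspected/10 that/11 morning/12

The displaced element is "a memo" (word 2).
It is linked across 2 clause boundaries (Ø → that).
It functions as the direct object of "inspected", so the gap sits immediately after word 10 ("inspected").
Base order: Sarah heard this suspect suspected that Rosa inspected a memo that morning.

10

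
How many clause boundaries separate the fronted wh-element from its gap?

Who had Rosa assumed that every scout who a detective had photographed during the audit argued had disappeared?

2

"who" is extracted from the subject of "disappeared".
Boundaries crossed, outermost first: [that], [Ø] — 2 in total.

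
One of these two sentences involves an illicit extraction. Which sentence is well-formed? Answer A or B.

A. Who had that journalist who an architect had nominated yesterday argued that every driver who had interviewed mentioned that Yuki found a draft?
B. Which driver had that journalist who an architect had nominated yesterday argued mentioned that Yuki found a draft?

B

In A, the wh-phrase is extracted from inside a complex-NP island (relative clause) (introduced by "who"), which blocks movement.
In B, the extraction path crosses only that-complement boundaries, which are transparent.
So B is grammatical.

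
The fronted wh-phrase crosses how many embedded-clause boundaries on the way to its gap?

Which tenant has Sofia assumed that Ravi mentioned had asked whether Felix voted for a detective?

2

"which tenant" is extracted from the subject of "asked".
Boundaries crossed, outermost first: [that], [Ø] — 2 in total.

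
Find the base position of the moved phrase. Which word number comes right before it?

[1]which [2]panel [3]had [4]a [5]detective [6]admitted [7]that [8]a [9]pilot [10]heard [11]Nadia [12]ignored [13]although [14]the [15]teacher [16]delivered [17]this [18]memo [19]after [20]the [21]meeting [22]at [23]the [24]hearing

The displaced element is "which panel" (word 2).
It is linked across 2 clause boundaries (that → Ø).
It functions as the direct object of "ignored", so the gap sits immediately after word 12 ("ignored").
Base order: A detective had admitted that a pilot heard Nadia ignored which panel although the teacher delivered this memo after the meeting at the hearing.

12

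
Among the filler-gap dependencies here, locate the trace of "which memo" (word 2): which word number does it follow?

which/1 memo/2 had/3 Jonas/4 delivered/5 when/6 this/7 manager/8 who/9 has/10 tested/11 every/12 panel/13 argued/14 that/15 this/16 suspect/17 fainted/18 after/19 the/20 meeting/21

The displaced element is "which memo" (word 2).
It functions as the direct object of "delivered", so the gap sits immediately after word 5 ("delivered").
Base order: Jonas had delivered which memo when this manager who has tested every panel argued that this suspect fainted after the meeting.

5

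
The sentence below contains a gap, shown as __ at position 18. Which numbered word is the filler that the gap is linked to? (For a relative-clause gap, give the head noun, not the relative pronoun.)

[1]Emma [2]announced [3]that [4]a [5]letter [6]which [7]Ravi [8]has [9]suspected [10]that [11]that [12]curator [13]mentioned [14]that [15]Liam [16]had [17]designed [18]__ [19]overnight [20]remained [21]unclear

5

The gap at 18 is the object of "designed", inside a relative clause.
The relative pronoun is "which" (word 6); it is bound by the head noun immediately before it.
Its filler is the head noun "letter", at word 5.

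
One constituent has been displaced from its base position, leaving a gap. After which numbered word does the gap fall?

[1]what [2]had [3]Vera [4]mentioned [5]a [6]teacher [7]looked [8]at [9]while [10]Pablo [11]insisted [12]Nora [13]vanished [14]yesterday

The displaced element is "what" (word 1).
It is linked across 1 clause boundary (Ø).
It functions as the object of the preposition "at" of "looked", so the gap sits immediately after word 8 ("at").
Base order: Vera had mentioned a teacher looked at what while Pablo insisted Nora vanished yesterday.

8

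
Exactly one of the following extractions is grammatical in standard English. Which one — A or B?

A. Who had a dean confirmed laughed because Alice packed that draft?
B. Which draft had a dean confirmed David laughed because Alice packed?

In B, the wh-phrase is extracted from inside an adjunct island (introduced by "because"), which blocks movement.
In A, the extraction path crosses only that-complement boundaries, which are transparent.
So A is grammatical.

A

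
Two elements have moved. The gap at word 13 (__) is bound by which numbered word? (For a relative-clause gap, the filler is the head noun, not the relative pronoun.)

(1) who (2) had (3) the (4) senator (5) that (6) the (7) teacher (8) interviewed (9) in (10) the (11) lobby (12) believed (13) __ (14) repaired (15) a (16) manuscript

1

The marked gap is the subject of "repaired".
Its filler is the fronted wh-phrase "who", at word 1.
(The other dependency links word 4 to a gap after word 8.)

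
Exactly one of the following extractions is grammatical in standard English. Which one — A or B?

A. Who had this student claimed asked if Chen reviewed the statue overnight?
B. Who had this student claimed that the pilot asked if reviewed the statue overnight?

In B, the wh-phrase is extracted from inside a wh-island (introduced by "if"), which blocks movement.
In A, the extraction path crosses only that-complement boundaries, which are transparent.
So A is grammatical.

A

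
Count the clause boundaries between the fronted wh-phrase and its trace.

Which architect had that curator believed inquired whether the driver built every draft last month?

"which architect" is extracted from the subject of "inquired".
Boundaries crossed, outermost first: [Ø] — 1 in total.

1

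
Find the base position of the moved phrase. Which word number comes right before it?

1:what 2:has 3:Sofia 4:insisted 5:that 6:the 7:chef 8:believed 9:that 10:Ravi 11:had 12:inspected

12

The displaced element is "what" (word 1).
It is linked across 2 clause boundaries (that → that).
It functions as the direct object of "inspected", so the gap sits immediately after word 12 ("inspected").
Base order: Sofia has insisted that the chef believed that Ravi had inspected what.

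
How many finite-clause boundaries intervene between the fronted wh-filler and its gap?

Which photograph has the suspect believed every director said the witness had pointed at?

"which photograph" is extracted from the PP object of "pointed".
Boundaries crossed, outermost first: [Ø], [Ø] — 2 in total.

2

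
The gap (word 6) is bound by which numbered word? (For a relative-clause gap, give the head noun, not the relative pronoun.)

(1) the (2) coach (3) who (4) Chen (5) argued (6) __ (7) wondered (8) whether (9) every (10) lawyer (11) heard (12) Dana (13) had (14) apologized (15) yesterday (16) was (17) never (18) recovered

The gap at 6 is the subject of "wondered", inside a relative clause.
The relative pronoun is "who" (word 3); it is bound by the head noun immediately before it.
Its filler is the head noun "coach", at word 2.

2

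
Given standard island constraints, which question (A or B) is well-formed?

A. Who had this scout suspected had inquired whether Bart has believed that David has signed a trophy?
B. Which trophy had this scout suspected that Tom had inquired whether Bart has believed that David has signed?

A

In B, the wh-phrase is extracted from inside a wh-island (introduced by "whether"), which blocks movement.
In A, the extraction path crosses only that-complement boundaries, which are transparent.
So A is grammatical.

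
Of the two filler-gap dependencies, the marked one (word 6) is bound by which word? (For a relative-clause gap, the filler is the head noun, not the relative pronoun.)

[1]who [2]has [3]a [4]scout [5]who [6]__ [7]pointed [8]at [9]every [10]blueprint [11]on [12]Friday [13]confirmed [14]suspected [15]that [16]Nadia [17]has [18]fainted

4

The marked gap is inside the relative clause, the subject of "pointed".
Its filler is the head noun "scout" (via "who"), at word 4.
(The other dependency links word 1 to a gap after word 13.)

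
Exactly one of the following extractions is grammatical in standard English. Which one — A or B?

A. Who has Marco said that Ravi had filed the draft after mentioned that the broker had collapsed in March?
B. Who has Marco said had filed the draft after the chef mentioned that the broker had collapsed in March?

In A, the wh-phrase is extracted from inside an adjunct island (introduced by "after"), which blocks movement.
In B, the extraction path crosses only that-complement boundaries, which are transparent.
So B is grammatical.

B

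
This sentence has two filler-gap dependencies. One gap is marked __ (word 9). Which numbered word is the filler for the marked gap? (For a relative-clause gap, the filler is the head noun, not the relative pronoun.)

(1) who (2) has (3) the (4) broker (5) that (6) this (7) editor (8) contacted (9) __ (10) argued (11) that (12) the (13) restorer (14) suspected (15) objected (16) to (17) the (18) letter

The marked gap is inside the relative clause, the direct object of "contacted".
Its filler is the head noun "broker" (via "that"), at word 4.
(The other dependency links word 1 to a gap after word 14.)

4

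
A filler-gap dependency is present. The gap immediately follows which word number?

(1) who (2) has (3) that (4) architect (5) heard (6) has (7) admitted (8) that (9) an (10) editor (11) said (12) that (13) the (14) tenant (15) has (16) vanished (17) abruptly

The displaced element is "who" (word 1).
It is linked across 1 clause boundary (Ø).
It functions as the subject of "admitted", so the gap sits immediately after word 5 ("heard").
Base order: That architect has heard that who has admitted that an editor said that the tenant has vanished abruptly.

5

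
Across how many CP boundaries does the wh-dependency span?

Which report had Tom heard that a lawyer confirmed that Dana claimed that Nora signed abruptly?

3

"which report" is extracted from the object of "signed".
Boundaries crossed, outermost first: [that], [that], [that] — 3 in total.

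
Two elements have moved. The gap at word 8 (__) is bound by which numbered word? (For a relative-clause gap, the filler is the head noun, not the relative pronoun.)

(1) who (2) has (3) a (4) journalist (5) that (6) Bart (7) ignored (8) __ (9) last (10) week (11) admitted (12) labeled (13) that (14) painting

4

The marked gap is inside the relative clause, the direct object of "ignored".
Its filler is the head noun "journalist" (via "that"), at word 4.
(The other dependency links word 1 to a gap after word 11.)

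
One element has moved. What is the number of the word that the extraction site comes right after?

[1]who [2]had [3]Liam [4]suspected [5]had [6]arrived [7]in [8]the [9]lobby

4

The displaced element is "who" (word 1).
It is linked across 1 clause boundary (Ø).
It functions as the subject of "arrived", so the gap sits immediately after word 4 ("suspected").
Base order: Liam had suspected who had arrived in the lobby.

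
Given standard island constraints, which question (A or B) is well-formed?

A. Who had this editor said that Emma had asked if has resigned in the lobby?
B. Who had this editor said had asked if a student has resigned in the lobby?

B

In A, the wh-phrase is extracted from inside a wh-island (introduced by "if"), which blocks movement.
In B, the extraction path crosses only that-complement boundaries, which are transparent.
So B is grammatical.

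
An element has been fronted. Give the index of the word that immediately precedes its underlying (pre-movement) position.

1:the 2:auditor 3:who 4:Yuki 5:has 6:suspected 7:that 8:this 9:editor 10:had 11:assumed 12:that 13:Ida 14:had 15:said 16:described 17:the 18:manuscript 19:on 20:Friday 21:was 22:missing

The displaced element is "the auditor" (word 2).
It is linked across 3 clause boundaries (that → that → Ø).
It functions as the subject of "described", so the gap sits immediately after word 15 ("said").
Base order: Yuki has suspected that this editor had assumed that Ida had said that the auditor described the manuscript on Friday.

15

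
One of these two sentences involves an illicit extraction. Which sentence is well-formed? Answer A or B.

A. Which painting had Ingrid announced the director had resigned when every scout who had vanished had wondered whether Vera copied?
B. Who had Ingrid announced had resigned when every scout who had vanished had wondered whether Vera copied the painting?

B

In A, the wh-phrase is extracted from inside an adjunct island (introduced by "when"), which blocks movement.
In B, the extraction path crosses only that-complement boundaries, which are transparent.
So B is grammatical.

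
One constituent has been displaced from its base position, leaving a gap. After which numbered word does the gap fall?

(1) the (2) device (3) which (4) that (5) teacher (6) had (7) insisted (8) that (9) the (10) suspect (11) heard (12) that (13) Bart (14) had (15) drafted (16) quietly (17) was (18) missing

15

The displaced element is "the device" (word 2).
It is linked across 2 clause boundaries (that → that).
It functions as the direct object of "drafted", so the gap sits immediately after word 15 ("drafted").
Base order: That teacher had insisted that the suspect heard that Bart had drafted the device quietly.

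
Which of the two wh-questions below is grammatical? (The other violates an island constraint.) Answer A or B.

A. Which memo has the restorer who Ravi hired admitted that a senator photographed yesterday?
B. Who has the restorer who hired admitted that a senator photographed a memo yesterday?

A

In B, the wh-phrase is extracted from inside a complex-NP island (relative clause) (introduced by "who"), which blocks movement.
In A, the extraction path crosses only that-complement boundaries, which are transparent.
So A is grammatical.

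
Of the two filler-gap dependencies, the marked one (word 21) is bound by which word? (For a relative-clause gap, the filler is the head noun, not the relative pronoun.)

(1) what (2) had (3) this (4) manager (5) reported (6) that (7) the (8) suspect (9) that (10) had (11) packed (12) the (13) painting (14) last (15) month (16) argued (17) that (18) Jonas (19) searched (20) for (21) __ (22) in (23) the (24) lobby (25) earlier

The marked gap is the object of the preposition "for" of "searched".
Its filler is the fronted wh-phrase "what", at word 1.
(The other dependency links word 8 to a gap after word 9.)

1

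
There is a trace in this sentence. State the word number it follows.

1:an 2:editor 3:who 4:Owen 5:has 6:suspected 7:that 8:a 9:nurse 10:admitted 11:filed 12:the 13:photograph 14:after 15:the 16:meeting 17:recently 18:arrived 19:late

10

The displaced element is "an editor" (word 2).
It is linked across 2 clause boundaries (that → Ø).
It functions as the subject of "filed", so the gap sits immediately after word 10 ("admitted").
Base order: Owen has suspected that a nurse admitted that an editor filed the photograph after the meeting recently.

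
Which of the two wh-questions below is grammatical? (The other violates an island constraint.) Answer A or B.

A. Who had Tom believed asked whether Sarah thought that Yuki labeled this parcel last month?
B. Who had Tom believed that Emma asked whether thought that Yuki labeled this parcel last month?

A

In B, the wh-phrase is extracted from inside a wh-island (introduced by "whether"), which blocks movement.
In A, the extraction path crosses only that-complement boundaries, which are transparent.
So A is grammatical.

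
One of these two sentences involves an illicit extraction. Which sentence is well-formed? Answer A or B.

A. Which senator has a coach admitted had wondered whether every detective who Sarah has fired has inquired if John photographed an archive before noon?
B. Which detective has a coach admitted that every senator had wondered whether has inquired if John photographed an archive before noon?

A

In B, the wh-phrase is extracted from inside a wh-island (introduced by "whether"), which blocks movement.
In A, the extraction path crosses only that-complement boundaries, which are transparent.
So A is grammatical.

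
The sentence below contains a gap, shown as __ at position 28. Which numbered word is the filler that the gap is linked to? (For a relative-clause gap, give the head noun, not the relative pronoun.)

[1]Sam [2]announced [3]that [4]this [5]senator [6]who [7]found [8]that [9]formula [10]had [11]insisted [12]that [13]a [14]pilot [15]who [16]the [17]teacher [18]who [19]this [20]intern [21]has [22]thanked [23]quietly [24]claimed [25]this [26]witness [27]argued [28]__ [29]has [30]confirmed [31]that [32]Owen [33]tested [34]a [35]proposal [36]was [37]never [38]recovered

The gap at 28 is the subject of "confirmed", inside a relative clause.
The relative pronoun is "who" (word 15); it is bound by the head noun immediately before it.
Its filler is the head noun "pilot", at word 14.

14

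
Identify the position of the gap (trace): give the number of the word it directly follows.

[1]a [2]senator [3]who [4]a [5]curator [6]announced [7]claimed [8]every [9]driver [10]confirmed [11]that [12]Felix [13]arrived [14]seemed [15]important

The displaced element is "a senator" (word 2).
It is linked across 1 clause boundary (Ø).
It functions as the subject of "claimed", so the gap sits immediately after word 6 ("announced").
Base order: A curator announced a senator claimed every driver confirmed that Felix arrived.

6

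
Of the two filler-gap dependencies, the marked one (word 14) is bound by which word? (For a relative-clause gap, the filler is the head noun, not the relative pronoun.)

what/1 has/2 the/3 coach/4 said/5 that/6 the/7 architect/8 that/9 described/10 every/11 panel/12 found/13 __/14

1

The marked gap is the direct object of "found".
Its filler is the fronted wh-phrase "what", at word 1.
(The other dependency links word 8 to a gap after word 9.)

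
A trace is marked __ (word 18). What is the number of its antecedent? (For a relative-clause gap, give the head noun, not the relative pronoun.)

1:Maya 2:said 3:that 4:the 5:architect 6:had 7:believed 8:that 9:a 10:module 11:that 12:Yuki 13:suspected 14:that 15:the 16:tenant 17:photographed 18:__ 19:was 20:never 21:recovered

10

The gap at 18 is the object of "photographed", inside a relative clause.
The relative pronoun is "that" (word 11); it is bound by the head noun immediately before it.
Its filler is the head noun "module", at word 10.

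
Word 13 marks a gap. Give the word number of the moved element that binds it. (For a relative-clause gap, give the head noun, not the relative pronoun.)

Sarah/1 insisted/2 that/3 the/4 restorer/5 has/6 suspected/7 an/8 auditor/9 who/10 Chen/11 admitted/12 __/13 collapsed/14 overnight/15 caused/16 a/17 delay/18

The gap at 13 is the subject of "collapsed", inside a relative clause.
The relative pronoun is "who" (word 10); it is bound by the head noun immediately before it.
Its filler is the head noun "auditor", at word 9.

9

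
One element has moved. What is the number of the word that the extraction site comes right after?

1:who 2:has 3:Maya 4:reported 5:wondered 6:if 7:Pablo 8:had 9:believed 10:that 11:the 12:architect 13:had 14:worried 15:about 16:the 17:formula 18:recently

4

The displaced element is "who" (word 1).
It is linked across 1 clause boundary (Ø).
It functions as the subject of "wondered", so the gap sits immediately after word 4 ("reported").
Base order: Maya has reported who wondered if Pablo had believed that the architect had worried about the formula recently.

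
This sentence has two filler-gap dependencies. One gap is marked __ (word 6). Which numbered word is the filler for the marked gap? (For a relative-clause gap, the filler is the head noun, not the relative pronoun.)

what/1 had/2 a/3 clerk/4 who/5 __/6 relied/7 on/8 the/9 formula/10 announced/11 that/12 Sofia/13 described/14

4

The marked gap is inside the relative clause, the subject of "relied".
Its filler is the head noun "clerk" (via "who"), at word 4.
(The other dependency links word 1 to a gap after word 14.)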